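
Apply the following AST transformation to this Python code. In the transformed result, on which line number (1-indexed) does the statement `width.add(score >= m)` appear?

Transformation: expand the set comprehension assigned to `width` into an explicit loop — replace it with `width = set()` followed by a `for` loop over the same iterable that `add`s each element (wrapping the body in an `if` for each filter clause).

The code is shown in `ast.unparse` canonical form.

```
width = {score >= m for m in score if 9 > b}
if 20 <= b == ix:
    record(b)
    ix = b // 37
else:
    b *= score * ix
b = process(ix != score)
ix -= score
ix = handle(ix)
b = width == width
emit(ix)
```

4

Transformed code:
width = set()
for m in score:
    if 9 > b:
        width.add(score >= m)
if 20 <= b == ix:
    record(b)
    ix = b // 37
else:
    b *= score * ix
b = process(ix != score)
ix -= score
ix = handle(ix)
b = width == width
emit(ix)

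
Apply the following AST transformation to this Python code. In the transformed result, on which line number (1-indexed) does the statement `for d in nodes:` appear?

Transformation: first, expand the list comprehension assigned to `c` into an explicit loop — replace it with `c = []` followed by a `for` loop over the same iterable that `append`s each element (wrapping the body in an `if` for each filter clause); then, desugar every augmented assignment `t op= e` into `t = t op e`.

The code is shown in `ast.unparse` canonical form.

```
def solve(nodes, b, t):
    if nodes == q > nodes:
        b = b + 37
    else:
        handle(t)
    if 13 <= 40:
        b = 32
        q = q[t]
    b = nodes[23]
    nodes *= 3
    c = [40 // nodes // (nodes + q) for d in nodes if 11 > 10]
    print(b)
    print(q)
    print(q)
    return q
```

12

Transformed code:
def solve(nodes, b, t):
    if nodes == q > nodes:
        b = b + 37
    else:
        handle(t)
    if 13 <= 40:
        b = 32
        q = q[t]
    b = nodes[23]
    nodes = nodes * 3
    c = []
    for d in nodes:
        if 11 > 10:
            c.append(40 // nodes // (nodes + q))
    print(b)
    print(q)
    print(q)
    return q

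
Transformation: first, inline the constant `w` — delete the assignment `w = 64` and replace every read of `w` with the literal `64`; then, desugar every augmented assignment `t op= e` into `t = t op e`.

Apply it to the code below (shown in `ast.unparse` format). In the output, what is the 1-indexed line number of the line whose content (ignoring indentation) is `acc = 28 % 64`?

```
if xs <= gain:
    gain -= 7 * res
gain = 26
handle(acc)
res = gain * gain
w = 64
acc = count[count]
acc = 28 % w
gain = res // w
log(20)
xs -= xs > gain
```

7

Transformed code:
if xs <= gain:
    gain = gain - 7 * res
gain = 26
handle(acc)
res = gain * gain
acc = count[count]
acc = 28 % 64
gain = res // 64
log(20)
xs = xs - (xs > gain)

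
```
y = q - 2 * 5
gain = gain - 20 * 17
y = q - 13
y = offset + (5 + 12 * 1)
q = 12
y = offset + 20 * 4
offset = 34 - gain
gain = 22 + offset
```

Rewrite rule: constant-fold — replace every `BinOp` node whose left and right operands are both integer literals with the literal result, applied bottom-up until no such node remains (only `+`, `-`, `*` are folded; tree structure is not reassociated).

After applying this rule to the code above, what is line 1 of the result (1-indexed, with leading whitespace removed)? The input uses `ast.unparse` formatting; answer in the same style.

Transformed code:
y = q - 10
gain = gain - 340
y = q - 13
y = offset + 17
q = 12
y = offset + 80
offset = 34 - gain
gain = 22 + offset

y = q - 10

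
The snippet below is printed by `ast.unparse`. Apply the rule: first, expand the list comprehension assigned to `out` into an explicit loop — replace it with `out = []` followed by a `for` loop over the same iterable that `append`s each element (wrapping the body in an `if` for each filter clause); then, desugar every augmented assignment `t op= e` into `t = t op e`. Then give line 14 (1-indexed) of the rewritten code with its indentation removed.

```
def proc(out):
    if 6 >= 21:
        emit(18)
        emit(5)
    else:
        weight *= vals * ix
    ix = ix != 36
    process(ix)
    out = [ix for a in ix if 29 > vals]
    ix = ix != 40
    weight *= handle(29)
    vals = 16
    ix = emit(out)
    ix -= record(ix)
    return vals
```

Transformed code:
def proc(out):
    if 6 >= 21:
        emit(18)
        emit(5)
    else:
        weight = weight * (vals * ix)
    ix = ix != 36
    process(ix)
    out = []
    for a in ix:
        if 29 > vals:
            out.append(ix)
    ix = ix != 40
    weight = weight * handle(29)
    vals = 16
    ix = emit(out)
    ix = ix - record(ix)
    return vals

weight = weight * handle(29)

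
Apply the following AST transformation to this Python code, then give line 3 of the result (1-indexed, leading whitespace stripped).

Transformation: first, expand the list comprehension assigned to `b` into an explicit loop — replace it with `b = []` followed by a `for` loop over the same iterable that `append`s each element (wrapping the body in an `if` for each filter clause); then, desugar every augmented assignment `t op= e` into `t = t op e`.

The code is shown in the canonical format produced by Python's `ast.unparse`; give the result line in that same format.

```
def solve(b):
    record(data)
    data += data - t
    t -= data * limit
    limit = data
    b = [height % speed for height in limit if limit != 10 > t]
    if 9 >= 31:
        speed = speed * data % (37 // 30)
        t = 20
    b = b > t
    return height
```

Transformed code:
def solve(b):
    record(data)
    data = data + (data - t)
    t = t - data * limit
    limit = data
    b = []
    for height in limit:
        if limit != 10 > t:
            b.append(height % speed)
    if 9 >= 31:
        speed = speed * data % (37 // 30)
        t = 20
    b = b > t
    return height

data = data + (data - t)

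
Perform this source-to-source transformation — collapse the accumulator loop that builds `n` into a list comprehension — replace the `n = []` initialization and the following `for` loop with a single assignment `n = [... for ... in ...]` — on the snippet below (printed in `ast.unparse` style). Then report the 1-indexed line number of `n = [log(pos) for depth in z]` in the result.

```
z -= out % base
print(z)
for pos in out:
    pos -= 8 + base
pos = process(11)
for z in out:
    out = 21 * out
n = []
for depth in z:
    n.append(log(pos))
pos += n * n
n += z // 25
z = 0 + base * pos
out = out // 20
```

Transformed code:
z -= out % base
print(z)
for pos in out:
    pos -= 8 + base
pos = process(11)
for z in out:
    out = 21 * out
n = [log(pos) for depth in z]
pos += n * n
n += z // 25
z = 0 + base * pos
out = out // 20

8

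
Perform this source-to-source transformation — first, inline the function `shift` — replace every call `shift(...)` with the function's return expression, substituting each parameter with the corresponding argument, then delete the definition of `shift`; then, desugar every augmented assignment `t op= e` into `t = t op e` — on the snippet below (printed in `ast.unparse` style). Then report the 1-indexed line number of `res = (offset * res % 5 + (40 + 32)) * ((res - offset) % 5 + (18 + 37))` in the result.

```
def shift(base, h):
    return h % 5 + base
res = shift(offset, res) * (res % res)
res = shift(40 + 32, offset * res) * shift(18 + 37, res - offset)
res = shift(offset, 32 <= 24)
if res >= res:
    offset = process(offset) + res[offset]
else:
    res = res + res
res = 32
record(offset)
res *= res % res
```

Transformed code:
res = (res % 5 + offset) * (res % res)
res = (offset * res % 5 + (40 + 32)) * ((res - offset) % 5 + (18 + 37))
res = (32 <= 24) % 5 + offset
if res >= res:
    offset = process(offset) + res[offset]
else:
    res = res + res
res = 32
record(offset)
res = res * (res % res)

2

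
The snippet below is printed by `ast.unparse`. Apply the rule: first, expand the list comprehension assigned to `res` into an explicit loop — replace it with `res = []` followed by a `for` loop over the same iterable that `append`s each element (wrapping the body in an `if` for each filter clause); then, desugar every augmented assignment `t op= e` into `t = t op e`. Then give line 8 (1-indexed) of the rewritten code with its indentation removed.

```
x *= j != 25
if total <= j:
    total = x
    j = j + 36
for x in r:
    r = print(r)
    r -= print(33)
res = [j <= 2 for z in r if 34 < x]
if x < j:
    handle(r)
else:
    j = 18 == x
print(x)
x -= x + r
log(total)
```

Transformed code:
x = x * (j != 25)
if total <= j:
    total = x
    j = j + 36
for x in r:
    r = print(r)
    r = r - print(33)
res = []
for z in r:
    if 34 < x:
        res.append(j <= 2)
if x < j:
    handle(r)
else:
    j = 18 == x
print(x)
x = x - (x + r)
log(total)

res = []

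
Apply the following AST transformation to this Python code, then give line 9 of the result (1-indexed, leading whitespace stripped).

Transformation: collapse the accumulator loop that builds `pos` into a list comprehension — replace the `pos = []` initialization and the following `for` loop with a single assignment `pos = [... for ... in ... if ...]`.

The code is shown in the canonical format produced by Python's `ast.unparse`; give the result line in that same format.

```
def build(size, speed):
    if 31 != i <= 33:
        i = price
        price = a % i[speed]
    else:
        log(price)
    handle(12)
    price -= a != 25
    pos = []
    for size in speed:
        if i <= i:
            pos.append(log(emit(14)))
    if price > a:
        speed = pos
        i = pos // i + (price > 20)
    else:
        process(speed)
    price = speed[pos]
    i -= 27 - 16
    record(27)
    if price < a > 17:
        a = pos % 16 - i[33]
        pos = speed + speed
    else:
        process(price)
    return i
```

pos = [log(emit(14)) for size in speed if i <= i]

Transformed code:
def build(size, speed):
    if 31 != i <= 33:
        i = price
        price = a % i[speed]
    else:
        log(price)
    handle(12)
    price -= a != 25
    pos = [log(emit(14)) for size in speed if i <= i]
    if price > a:
        speed = pos
        i = pos // i + (price > 20)
    else:
        process(speed)
    price = speed[pos]
    i -= 27 - 16
    record(27)
    if price < a > 17:
        a = pos % 16 - i[33]
        pos = speed + speed
    else:
        process(price)
    return i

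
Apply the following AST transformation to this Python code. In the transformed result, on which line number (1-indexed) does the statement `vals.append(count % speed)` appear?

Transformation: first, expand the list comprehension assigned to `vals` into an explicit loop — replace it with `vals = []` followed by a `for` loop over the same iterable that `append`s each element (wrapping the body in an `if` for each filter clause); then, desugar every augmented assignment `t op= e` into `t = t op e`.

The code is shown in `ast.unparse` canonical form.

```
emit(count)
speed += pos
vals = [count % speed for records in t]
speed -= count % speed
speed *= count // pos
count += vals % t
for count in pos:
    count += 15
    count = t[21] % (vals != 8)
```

Transformed code:
emit(count)
speed = speed + pos
vals = []
for records in t:
    vals.append(count % speed)
speed = speed - count % speed
speed = speed * (count // pos)
count = count + vals % t
for count in pos:
    count = count + 15
    count = t[21] % (vals != 8)

5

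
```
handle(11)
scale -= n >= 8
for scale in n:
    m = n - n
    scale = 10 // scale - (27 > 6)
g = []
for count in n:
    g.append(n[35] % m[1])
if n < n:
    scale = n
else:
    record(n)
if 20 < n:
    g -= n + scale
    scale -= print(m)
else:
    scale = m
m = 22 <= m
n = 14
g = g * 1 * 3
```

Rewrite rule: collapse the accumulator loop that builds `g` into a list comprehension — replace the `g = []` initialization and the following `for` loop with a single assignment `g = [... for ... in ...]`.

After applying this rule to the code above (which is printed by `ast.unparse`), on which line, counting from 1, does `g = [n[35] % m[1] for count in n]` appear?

Transformed code:
handle(11)
scale -= n >= 8
for scale in n:
    m = n - n
    scale = 10 // scale - (27 > 6)
g = [n[35] % m[1] for count in n]
if n < n:
    scale = n
else:
    record(n)
if 20 < n:
    g -= n + scale
    scale -= print(m)
else:
    scale = m
m = 22 <= m
n = 14
g = g * 1 * 3

6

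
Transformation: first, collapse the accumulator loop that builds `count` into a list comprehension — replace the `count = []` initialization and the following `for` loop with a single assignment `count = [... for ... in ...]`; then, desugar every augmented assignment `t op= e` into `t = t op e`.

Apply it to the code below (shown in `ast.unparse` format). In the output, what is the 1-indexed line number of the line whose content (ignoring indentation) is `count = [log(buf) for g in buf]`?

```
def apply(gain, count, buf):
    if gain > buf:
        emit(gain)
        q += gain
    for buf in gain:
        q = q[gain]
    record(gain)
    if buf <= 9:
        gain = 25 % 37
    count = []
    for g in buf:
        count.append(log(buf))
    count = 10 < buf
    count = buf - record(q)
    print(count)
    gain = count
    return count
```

Transformed code:
def apply(gain, count, buf):
    if gain > buf:
        emit(gain)
        q = q + gain
    for buf in gain:
        q = q[gain]
    record(gain)
    if buf <= 9:
        gain = 25 % 37
    count = [log(buf) for g in buf]
    count = 10 < buf
    count = buf - record(q)
    print(count)
    gain = count
    return count

10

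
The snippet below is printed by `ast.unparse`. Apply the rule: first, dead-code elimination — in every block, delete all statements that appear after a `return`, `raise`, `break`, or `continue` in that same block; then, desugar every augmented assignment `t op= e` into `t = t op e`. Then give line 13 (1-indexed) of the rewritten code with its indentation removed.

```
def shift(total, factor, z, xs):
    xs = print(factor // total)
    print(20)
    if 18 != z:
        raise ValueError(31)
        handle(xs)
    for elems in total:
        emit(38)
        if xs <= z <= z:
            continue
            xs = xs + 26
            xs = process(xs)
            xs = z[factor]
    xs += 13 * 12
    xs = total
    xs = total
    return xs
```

return xs

Transformed code:
def shift(total, factor, z, xs):
    xs = print(factor // total)
    print(20)
    if 18 != z:
        raise ValueError(31)
    for elems in total:
        emit(38)
        if xs <= z <= z:
            continue
    xs = xs + 13 * 12
    xs = total
    xs = total
    return xs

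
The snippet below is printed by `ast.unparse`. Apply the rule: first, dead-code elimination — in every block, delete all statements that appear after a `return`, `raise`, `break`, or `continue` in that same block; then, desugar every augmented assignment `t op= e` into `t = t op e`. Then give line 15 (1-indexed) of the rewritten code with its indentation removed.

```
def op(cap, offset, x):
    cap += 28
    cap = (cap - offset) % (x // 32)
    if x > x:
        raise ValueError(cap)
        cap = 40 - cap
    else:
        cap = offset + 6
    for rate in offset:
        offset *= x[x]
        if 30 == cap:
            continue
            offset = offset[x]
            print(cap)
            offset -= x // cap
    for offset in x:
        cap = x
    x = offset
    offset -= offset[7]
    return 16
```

Transformed code:
def op(cap, offset, x):
    cap = cap + 28
    cap = (cap - offset) % (x // 32)
    if x > x:
        raise ValueError(cap)
    else:
        cap = offset + 6
    for rate in offset:
        offset = offset * x[x]
        if 30 == cap:
            continue
    for offset in x:
        cap = x
    x = offset
    offset = offset - offset[7]
    return 16

offset = offset - offset[7]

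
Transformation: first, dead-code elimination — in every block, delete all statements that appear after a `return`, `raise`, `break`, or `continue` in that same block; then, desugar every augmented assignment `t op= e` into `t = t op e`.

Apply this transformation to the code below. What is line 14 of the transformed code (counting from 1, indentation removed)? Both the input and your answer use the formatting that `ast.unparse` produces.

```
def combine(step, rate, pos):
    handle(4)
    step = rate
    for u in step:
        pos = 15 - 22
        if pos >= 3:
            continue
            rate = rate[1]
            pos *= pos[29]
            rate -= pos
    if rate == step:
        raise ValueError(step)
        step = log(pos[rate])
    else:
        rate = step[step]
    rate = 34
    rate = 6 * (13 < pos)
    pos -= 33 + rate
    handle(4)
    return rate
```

pos = pos - (33 + rate)

Transformed code:
def combine(step, rate, pos):
    handle(4)
    step = rate
    for u in step:
        pos = 15 - 22
        if pos >= 3:
            continue
    if rate == step:
        raise ValueError(step)
    else:
        rate = step[step]
    rate = 34
    rate = 6 * (13 < pos)
    pos = pos - (33 + rate)
    handle(4)
    return rate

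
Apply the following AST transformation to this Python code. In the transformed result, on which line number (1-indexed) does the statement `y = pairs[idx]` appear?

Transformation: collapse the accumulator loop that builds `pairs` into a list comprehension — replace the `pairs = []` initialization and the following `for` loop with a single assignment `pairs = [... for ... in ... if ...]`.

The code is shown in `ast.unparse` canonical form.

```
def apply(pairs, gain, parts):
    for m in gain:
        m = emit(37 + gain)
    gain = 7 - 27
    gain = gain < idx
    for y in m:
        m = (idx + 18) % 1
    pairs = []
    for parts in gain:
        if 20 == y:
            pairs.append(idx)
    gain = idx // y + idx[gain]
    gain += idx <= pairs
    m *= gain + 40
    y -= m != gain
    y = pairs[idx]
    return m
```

13

Transformed code:
def apply(pairs, gain, parts):
    for m in gain:
        m = emit(37 + gain)
    gain = 7 - 27
    gain = gain < idx
    for y in m:
        m = (idx + 18) % 1
    pairs = [idx for parts in gain if 20 == y]
    gain = idx // y + idx[gain]
    gain += idx <= pairs
    m *= gain + 40
    y -= m != gain
    y = pairs[idx]
    return m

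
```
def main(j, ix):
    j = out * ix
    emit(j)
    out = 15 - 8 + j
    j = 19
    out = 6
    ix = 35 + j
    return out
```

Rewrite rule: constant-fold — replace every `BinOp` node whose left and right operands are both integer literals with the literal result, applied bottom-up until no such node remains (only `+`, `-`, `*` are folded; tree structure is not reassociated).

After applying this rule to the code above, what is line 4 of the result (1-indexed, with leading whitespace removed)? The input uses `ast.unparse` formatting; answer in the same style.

Transformed code:
def main(j, ix):
    j = out * ix
    emit(j)
    out = 7 + j
    j = 19
    out = 6
    ix = 35 + j
    return out

out = 7 + j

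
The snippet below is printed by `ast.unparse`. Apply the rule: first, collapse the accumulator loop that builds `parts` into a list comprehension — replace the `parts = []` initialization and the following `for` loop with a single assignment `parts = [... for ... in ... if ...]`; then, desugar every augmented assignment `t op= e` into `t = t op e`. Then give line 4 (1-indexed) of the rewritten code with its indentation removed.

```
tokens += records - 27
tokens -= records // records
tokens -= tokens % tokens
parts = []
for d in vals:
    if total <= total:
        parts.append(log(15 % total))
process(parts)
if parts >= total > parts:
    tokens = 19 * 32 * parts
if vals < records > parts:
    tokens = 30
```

parts = [log(15 % total) for d in vals if total <= total]

Transformed code:
tokens = tokens + (records - 27)
tokens = tokens - records // records
tokens = tokens - tokens % tokens
parts = [log(15 % total) for d in vals if total <= total]
process(parts)
if parts >= total > parts:
    tokens = 19 * 32 * parts
if vals < records > parts:
    tokens = 30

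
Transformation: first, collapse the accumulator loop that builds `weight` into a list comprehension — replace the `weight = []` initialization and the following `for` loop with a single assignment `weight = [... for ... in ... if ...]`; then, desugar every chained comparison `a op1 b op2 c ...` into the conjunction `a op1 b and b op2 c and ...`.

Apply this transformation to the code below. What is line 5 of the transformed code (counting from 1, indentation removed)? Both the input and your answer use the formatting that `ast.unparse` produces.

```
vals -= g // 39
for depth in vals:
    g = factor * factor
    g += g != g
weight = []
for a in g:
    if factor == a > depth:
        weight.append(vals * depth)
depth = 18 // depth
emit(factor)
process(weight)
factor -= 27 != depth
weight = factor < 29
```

weight = [vals * depth for a in g if factor == a and a > depth]

Transformed code:
vals -= g // 39
for depth in vals:
    g = factor * factor
    g += g != g
weight = [vals * depth for a in g if factor == a and a > depth]
depth = 18 // depth
emit(factor)
process(weight)
factor -= 27 != depth
weight = factor < 29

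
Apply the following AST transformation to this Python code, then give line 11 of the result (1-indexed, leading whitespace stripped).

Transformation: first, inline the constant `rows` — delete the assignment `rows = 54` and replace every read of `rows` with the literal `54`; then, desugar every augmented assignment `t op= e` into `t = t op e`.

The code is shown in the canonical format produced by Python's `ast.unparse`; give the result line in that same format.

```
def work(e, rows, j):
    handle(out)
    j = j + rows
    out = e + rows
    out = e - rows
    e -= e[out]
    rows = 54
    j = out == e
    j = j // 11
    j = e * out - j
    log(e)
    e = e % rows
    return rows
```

Transformed code:
def work(e, rows, j):
    handle(out)
    j = j + 54
    out = e + 54
    out = e - 54
    e = e - e[out]
    j = out == e
    j = j // 11
    j = e * out - j
    log(e)
    e = e % 54
    return 54

e = e % 54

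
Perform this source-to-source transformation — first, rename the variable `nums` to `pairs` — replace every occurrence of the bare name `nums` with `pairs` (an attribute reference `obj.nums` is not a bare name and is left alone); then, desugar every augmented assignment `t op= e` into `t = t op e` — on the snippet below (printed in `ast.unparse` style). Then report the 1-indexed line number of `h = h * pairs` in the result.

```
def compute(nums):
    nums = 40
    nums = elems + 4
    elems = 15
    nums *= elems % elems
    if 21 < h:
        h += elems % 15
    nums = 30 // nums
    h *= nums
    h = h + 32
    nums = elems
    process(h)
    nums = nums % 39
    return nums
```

9

Transformed code:
def compute(pairs):
    pairs = 40
    pairs = elems + 4
    elems = 15
    pairs = pairs * (elems % elems)
    if 21 < h:
        h = h + elems % 15
    pairs = 30 // pairs
    h = h * pairs
    h = h + 32
    pairs = elems
    process(h)
    pairs = pairs % 39
    return pairs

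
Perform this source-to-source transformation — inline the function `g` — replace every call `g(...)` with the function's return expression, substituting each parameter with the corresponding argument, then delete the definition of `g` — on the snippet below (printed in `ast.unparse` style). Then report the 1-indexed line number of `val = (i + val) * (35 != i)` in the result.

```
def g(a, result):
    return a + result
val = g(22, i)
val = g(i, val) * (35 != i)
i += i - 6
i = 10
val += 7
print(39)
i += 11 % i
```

Transformed code:
val = 22 + i
val = (i + val) * (35 != i)
i += i - 6
i = 10
val += 7
print(39)
i += 11 % i

2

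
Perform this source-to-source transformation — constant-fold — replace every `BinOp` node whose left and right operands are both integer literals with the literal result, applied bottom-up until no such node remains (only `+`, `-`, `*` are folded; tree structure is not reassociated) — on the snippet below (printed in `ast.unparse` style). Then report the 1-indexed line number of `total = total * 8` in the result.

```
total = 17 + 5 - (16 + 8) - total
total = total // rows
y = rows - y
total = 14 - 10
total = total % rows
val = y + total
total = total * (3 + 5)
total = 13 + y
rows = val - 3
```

Transformed code:
total = -2 - total
total = total // rows
y = rows - y
total = 4
total = total % rows
val = y + total
total = total * 8
total = 13 + y
rows = val - 3

7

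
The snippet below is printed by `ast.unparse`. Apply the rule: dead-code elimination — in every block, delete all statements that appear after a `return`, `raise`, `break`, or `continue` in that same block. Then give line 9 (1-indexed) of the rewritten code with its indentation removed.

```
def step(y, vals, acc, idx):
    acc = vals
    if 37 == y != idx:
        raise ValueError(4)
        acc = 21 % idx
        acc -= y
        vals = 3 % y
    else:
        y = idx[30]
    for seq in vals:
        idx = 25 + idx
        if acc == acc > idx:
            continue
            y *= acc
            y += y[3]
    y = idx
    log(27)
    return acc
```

if acc == acc > idx:

Transformed code:
def step(y, vals, acc, idx):
    acc = vals
    if 37 == y != idx:
        raise ValueError(4)
    else:
        y = idx[30]
    for seq in vals:
        idx = 25 + idx
        if acc == acc > idx:
            continue
    y = idx
    log(27)
    return acc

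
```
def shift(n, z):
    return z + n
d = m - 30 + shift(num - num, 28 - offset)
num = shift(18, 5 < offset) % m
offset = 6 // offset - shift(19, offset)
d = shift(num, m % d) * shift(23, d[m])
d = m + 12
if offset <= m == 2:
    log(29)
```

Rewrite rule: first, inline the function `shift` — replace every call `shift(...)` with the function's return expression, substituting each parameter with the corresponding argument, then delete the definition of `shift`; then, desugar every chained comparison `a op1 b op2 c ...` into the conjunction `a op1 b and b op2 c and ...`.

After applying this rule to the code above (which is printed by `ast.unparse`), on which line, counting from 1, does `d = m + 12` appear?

Transformed code:
d = m - 30 + (28 - offset + (num - num))
num = ((5 < offset) + 18) % m
offset = 6 // offset - (offset + 19)
d = (m % d + num) * (d[m] + 23)
d = m + 12
if offset <= m and m == 2:
    log(29)

5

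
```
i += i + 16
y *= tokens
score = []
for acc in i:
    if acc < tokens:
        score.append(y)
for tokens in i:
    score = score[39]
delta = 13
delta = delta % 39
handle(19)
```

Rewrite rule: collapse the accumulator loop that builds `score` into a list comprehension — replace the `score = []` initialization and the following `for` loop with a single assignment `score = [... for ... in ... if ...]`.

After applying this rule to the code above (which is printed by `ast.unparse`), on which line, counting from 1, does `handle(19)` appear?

Transformed code:
i += i + 16
y *= tokens
score = [y for acc in i if acc < tokens]
for tokens in i:
    score = score[39]
delta = 13
delta = delta % 39
handle(19)

8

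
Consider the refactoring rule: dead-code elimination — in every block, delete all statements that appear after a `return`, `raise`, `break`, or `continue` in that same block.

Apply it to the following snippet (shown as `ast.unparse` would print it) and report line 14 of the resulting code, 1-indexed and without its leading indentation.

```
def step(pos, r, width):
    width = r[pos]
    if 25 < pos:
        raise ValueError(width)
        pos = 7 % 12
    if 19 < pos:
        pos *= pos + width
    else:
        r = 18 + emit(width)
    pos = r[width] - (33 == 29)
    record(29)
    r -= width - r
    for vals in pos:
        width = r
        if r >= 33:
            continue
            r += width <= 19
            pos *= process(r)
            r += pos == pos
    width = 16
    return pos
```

if r >= 33:

Transformed code:
def step(pos, r, width):
    width = r[pos]
    if 25 < pos:
        raise ValueError(width)
    if 19 < pos:
        pos *= pos + width
    else:
        r = 18 + emit(width)
    pos = r[width] - (33 == 29)
    record(29)
    r -= width - r
    for vals in pos:
        width = r
        if r >= 33:
            continue
    width = 16
    return pos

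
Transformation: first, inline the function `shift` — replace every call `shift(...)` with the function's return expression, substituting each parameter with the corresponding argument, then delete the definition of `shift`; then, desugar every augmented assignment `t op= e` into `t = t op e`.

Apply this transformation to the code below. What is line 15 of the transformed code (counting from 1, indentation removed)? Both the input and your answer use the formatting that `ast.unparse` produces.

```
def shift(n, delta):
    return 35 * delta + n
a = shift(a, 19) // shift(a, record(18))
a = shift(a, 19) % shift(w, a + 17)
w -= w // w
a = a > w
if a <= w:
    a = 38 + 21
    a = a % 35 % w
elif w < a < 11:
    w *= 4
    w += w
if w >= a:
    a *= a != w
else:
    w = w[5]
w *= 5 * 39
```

Transformed code:
a = (35 * 19 + a) // (35 * record(18) + a)
a = (35 * 19 + a) % (35 * (a + 17) + w)
w = w - w // w
a = a > w
if a <= w:
    a = 38 + 21
    a = a % 35 % w
elif w < a < 11:
    w = w * 4
    w = w + w
if w >= a:
    a = a * (a != w)
else:
    w = w[5]
w = w * (5 * 39)

w = w * (5 * 39)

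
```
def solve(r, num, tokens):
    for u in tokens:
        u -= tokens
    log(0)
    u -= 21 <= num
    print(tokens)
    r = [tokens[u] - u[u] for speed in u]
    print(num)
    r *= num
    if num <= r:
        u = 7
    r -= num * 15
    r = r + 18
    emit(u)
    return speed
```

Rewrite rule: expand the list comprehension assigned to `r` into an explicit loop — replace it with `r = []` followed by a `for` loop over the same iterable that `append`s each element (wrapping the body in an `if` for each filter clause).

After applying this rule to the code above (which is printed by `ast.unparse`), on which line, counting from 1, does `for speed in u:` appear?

Transformed code:
def solve(r, num, tokens):
    for u in tokens:
        u -= tokens
    log(0)
    u -= 21 <= num
    print(tokens)
    r = []
    for speed in u:
        r.append(tokens[u] - u[u])
    print(num)
    r *= num
    if num <= r:
        u = 7
    r -= num * 15
    r = r + 18
    emit(u)
    return speed

8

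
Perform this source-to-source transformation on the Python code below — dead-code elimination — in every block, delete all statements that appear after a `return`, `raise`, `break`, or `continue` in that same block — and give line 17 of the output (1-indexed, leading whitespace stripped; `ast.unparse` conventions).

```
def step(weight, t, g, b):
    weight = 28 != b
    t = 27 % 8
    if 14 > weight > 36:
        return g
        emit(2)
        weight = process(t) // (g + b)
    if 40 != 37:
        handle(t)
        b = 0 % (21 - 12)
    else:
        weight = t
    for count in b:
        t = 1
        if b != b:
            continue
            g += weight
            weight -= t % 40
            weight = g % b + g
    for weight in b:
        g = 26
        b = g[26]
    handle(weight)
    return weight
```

Transformed code:
def step(weight, t, g, b):
    weight = 28 != b
    t = 27 % 8
    if 14 > weight > 36:
        return g
    if 40 != 37:
        handle(t)
        b = 0 % (21 - 12)
    else:
        weight = t
    for count in b:
        t = 1
        if b != b:
            continue
    for weight in b:
        g = 26
        b = g[26]
    handle(weight)
    return weight

b = g[26]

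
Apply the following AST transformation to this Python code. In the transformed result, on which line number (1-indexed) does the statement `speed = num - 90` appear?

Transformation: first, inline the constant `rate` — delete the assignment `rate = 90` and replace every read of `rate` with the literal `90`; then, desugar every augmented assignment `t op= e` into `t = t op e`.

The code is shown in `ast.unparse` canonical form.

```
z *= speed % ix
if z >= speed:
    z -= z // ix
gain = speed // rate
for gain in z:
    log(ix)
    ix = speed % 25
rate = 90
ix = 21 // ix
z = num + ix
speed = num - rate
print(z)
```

Transformed code:
z = z * (speed % ix)
if z >= speed:
    z = z - z // ix
gain = speed // 90
for gain in z:
    log(ix)
    ix = speed % 25
ix = 21 // ix
z = num + ix
speed = num - 90
print(z)

10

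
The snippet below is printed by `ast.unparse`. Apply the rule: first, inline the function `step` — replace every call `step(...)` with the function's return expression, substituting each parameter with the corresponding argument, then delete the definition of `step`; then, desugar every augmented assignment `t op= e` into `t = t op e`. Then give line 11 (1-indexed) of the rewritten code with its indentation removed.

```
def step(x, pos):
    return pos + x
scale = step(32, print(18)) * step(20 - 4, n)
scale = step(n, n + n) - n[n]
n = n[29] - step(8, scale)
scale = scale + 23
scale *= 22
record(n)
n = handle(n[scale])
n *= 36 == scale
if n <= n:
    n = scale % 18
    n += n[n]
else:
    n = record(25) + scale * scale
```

Transformed code:
scale = (print(18) + 32) * (n + (20 - 4))
scale = n + n + n - n[n]
n = n[29] - (scale + 8)
scale = scale + 23
scale = scale * 22
record(n)
n = handle(n[scale])
n = n * (36 == scale)
if n <= n:
    n = scale % 18
    n = n + n[n]
else:
    n = record(25) + scale * scale

n = n + n[n]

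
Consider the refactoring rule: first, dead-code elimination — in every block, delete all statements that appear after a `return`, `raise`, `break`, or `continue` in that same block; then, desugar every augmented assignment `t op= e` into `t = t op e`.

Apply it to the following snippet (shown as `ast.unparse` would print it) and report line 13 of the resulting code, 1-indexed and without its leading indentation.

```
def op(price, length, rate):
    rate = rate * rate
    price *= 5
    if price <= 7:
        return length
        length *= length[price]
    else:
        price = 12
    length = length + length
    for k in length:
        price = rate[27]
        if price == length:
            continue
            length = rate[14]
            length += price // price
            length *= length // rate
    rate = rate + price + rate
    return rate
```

rate = rate + price + rate

Transformed code:
def op(price, length, rate):
    rate = rate * rate
    price = price * 5
    if price <= 7:
        return length
    else:
        price = 12
    length = length + length
    for k in length:
        price = rate[27]
        if price == length:
            continue
    rate = rate + price + rate
    return rate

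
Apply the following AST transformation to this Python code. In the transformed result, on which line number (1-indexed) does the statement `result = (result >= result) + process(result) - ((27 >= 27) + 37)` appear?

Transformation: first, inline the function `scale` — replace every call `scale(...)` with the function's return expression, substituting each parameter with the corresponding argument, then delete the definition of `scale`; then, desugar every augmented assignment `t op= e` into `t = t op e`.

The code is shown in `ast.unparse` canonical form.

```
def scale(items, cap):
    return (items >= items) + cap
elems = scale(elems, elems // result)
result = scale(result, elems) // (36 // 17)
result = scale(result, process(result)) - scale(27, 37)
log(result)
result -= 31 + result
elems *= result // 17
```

3

Transformed code:
elems = (elems >= elems) + elems // result
result = ((result >= result) + elems) // (36 // 17)
result = (result >= result) + process(result) - ((27 >= 27) + 37)
log(result)
result = result - (31 + result)
elems = elems * (result // 17)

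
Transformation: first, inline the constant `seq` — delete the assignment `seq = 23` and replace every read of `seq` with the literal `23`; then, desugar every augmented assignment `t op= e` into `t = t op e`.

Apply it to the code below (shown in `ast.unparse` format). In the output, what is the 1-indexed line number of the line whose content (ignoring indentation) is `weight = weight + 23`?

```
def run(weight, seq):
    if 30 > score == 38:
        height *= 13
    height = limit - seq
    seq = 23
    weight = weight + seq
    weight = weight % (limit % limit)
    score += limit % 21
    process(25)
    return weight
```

Transformed code:
def run(weight, seq):
    if 30 > score == 38:
        height = height * 13
    height = limit - 23
    weight = weight + 23
    weight = weight % (limit % limit)
    score = score + limit % 21
    process(25)
    return weight

5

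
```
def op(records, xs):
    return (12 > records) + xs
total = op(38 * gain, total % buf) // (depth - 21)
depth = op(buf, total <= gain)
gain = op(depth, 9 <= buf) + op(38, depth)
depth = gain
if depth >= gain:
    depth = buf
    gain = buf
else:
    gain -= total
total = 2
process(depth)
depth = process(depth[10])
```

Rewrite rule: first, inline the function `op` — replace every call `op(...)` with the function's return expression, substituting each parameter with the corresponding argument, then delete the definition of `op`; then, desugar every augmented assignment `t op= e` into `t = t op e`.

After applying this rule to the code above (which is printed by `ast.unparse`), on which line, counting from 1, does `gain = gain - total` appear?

9

Transformed code:
total = ((12 > 38 * gain) + total % buf) // (depth - 21)
depth = (12 > buf) + (total <= gain)
gain = (12 > depth) + (9 <= buf) + ((12 > 38) + depth)
depth = gain
if depth >= gain:
    depth = buf
    gain = buf
else:
    gain = gain - total
total = 2
process(depth)
depth = process(depth[10])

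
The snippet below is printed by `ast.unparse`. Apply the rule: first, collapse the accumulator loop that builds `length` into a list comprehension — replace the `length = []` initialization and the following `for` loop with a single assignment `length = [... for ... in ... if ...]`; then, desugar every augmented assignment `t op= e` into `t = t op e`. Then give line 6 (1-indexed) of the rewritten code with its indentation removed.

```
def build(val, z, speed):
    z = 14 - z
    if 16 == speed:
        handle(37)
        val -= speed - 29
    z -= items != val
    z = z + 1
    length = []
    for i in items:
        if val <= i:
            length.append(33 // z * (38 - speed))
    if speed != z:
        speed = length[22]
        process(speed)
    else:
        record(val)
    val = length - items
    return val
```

z = z - (items != val)

Transformed code:
def build(val, z, speed):
    z = 14 - z
    if 16 == speed:
        handle(37)
        val = val - (speed - 29)
    z = z - (items != val)
    z = z + 1
    length = [33 // z * (38 - speed) for i in items if val <= i]
    if speed != z:
        speed = length[22]
        process(speed)
    else:
        record(val)
    val = length - items
    return val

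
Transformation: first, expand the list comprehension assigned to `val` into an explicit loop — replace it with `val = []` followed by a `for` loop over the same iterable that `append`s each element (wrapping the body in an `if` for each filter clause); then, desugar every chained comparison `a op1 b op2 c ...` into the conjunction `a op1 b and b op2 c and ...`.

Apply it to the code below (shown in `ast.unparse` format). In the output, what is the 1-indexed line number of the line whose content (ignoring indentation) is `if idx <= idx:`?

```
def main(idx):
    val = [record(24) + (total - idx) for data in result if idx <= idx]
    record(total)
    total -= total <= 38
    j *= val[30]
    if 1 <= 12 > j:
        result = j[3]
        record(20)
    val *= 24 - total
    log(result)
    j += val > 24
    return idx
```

4

Transformed code:
def main(idx):
    val = []
    for data in result:
        if idx <= idx:
            val.append(record(24) + (total - idx))
    record(total)
    total -= total <= 38
    j *= val[30]
    if 1 <= 12 and 12 > j:
        result = j[3]
        record(20)
    val *= 24 - total
    log(result)
    j += val > 24
    return idx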